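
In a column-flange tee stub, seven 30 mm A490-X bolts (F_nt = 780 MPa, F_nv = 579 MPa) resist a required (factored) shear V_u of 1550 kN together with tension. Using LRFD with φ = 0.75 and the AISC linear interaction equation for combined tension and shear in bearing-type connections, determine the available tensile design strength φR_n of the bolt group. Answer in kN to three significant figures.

A_b = π·30²/4 = 706.9 mm²; f_rv = 1550 × 1000 / (7 × 706.9) = 313.3 MPa.
F'_nt = 1.3 F_nt − (F_nt / φF_nv) f_rv = 1.3·780 − (780/(0.75·579))·313.3 = 451.3 MPa, capped at F_nt → F'_nt = 451.3 MPa.
R_n = F'_nt · A_b · n = 451.3 × 706.9 × 7 / 1000 = 2233 kN.
Design strength φR_n = 0.75 × 2233 = 1670 kN.

1670 kN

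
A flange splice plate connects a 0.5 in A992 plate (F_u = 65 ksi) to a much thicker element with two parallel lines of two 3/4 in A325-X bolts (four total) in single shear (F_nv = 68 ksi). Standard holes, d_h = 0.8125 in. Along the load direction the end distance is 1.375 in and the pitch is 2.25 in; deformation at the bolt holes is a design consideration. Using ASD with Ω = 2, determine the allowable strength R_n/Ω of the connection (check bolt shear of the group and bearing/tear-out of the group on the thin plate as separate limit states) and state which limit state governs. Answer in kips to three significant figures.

60.1 kips (bolt shear governs)

Bolt shear: A_b = π·0.75²/4 = 0.4418 in²; R_n = 68 × 0.4418 × 4 × 1 = 120.2 kips → 120.2 / 2 = 60.1 kips.
Bearing (1.2 l_c t F_u ≤ 2.4 d t F_u): upper limit = 2.4·0.75·0.5·65 = 58.5 kips.
  Edge l_c = 1.375 − 0.8125/2 = 0.9688 → r_n = 37.78 kips; interior l_c = 2.25 − 0.8125 = 1.438 → r_n = 56.06 kips.
  R_n,bearing = 2·37.78 + 2·56.06 = 187.7 kips → 187.7 / 2 = 93.8 kips.
Bolt shear governs: 60.1 kips.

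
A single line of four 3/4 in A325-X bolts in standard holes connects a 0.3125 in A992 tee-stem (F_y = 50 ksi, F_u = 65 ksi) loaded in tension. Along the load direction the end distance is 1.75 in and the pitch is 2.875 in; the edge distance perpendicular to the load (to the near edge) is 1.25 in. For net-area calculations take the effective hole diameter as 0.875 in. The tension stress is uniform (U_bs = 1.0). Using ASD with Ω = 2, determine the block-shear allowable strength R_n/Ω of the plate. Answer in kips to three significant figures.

Shear plane L_v = 1.75 + 3·2.875 = 10.38 in; A_gv = 10.38 × 0.3125 = 3.242 in².
A_nv = (10.38 − 3.5·0.875) × 0.3125 = 2.285 in².
A_nt = (1.25 − 0.5·0.875) × 0.3125 = 0.2539 in².
0.6 F_u A_nv = 89.12 kips; 0.6 F_y A_gv = 97.27 kips → shear rupture governs the shear term.
R_n = 89.12 + 1.0 × 65 × 0.2539 = 105.6 kips.
Allowable strength R_n/Ω = 105.6 / 2 = 52.8 kips.

52.8 kips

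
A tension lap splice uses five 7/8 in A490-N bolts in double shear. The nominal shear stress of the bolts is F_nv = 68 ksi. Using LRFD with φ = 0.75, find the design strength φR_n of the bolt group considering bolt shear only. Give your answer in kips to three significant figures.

A_b = π × 0.875² / 4 = 0.6013 in².
R_n = F_nv · A_b · n · n_s = 68 × 0.6013 × 5 × 2 = 408.9 kips.
Design strength φR_n = 0.75 × 408.9 = 307 kips.

307 kips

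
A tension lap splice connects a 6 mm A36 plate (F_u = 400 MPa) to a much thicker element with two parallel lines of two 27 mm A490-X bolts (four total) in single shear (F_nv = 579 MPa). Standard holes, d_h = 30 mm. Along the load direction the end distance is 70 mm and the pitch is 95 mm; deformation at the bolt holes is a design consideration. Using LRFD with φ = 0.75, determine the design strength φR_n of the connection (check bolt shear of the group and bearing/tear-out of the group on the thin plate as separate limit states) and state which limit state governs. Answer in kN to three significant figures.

Bolt shear: A_b = π·27²/4 = 572.6 mm²; R_n = 579 × 572.6 × 4 × 1 / 1000 = 1326 kN → 0.75 × 1326 = 995 kN.
Bearing (1.2 l_c t F_u ≤ 2.4 d t F_u): upper limit = 2.4·27·6·400 / 1000 = 155.5 kN.
  Edge l_c = 70 − 30/2 = 55 → r_n = 155.5 kN; interior l_c = 95 − 30 = 65 → r_n = 155.5 kN.
  R_n,bearing = 2·155.5 + 2·155.5 = 622.1 kN → 0.75 × 622.1 = 467 kN.
Bearing governs: 467 kN.

467 kN (bearing governs)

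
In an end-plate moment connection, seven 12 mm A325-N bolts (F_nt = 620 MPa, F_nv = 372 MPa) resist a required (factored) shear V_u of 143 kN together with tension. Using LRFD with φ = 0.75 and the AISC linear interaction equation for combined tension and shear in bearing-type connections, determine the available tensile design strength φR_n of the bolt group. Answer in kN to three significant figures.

240 kN

A_b = π·12²/4 = 113.1 mm²; f_rv = 143 × 1000 / (7 × 113.1) = 180.6 MPa.
F'_nt = 1.3 F_nt − (F_nt / φF_nv) f_rv = 1.3·620 − (620/(0.75·372))·180.6 = 404.6 MPa, capped at F_nt → F'_nt = 404.6 MPa.
R_n = F'_nt · A_b · n = 404.6 × 113.1 × 7 / 1000 = 320.3 kN.
Design strength φR_n = 0.75 × 320.3 = 240 kN.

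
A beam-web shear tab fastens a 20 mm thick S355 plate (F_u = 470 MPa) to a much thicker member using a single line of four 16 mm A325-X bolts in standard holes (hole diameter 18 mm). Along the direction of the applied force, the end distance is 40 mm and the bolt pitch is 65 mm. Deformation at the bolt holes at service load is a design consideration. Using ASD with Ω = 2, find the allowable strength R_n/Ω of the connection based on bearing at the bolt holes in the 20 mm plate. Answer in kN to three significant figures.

716 kN

Per bolt r_n = 1.2 l_c t F_u ≤ 2.4 d t F_u; upper limit = 2.4 × 16 × 20 × 470 / 1000 = 361 kN.
Edge bolt: l_c = 40 − 18/2 = 31 mm → 1.2 × 31 × 20 × 470 / 1000 = 349.7 → r_n = 349.7 kN.
Interior bolts: l_c = 65 − 18 = 47 mm → 1.2 × 47 × 20 × 470 / 1000 = 530.2 → r_n = 361 kN.
R_n = 1 × 349.7 + 3 × 361 = 1433 kN.
Allowable strength R_n/Ω = 1433 / 2 = 716 kN.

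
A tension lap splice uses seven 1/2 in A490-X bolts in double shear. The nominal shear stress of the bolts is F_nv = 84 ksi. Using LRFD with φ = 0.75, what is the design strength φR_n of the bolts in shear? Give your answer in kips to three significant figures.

173 kips

A_b = π × 0.5² / 4 = 0.1963 in².
R_n = F_nv · A_b · n · n_s = 84 × 0.1963 × 7 × 2 = 230.9 kips.
Design strength φR_n = 0.75 × 230.9 = 173 kips.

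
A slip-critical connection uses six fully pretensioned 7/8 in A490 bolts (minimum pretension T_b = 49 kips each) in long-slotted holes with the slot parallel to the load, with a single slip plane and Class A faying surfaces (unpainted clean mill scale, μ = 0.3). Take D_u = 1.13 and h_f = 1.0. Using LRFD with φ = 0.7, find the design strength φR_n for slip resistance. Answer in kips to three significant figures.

69.8 kips

R_n = μ · D_u · h_f · T_b · n_s · n_b = 0.3 × 1.13 × 1.0 × 49 × 1 × 6 = 99.67 kips.
Design strength φR_n = 0.7 × 99.67 = 69.8 kips.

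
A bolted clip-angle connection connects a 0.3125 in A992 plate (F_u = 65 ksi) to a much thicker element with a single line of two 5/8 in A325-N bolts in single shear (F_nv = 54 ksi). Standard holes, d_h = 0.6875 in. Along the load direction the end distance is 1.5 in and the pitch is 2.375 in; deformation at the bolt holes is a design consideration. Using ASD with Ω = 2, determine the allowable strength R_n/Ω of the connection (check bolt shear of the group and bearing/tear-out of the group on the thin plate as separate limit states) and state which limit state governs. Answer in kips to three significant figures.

Bolt shear: A_b = π·0.625²/4 = 0.3068 in²; R_n = 54 × 0.3068 × 2 × 1 = 33.13 kips → 33.13 / 2 = 16.6 kips.
Bearing (1.2 l_c t F_u ≤ 2.4 d t F_u): upper limit = 2.4·0.625·0.3125·65 = 30.47 kips.
  Edge l_c = 1.5 − 0.6875/2 = 1.156 → r_n = 28.18 kips; interior l_c = 2.375 − 0.6875 = 1.688 → r_n = 30.47 kips.
  R_n,bearing = 1·28.18 + 1·30.47 = 58.65 kips → 58.65 / 2 = 29.3 kips.
Bolt shear governs: 16.6 kips.

16.6 kips (bolt shear governs)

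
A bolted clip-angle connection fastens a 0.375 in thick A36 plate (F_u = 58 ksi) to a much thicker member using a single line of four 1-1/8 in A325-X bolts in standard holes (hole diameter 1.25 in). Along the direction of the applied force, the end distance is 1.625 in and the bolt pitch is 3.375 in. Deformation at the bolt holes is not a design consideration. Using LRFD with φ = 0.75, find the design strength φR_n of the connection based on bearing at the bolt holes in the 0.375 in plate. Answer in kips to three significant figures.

180 kips

Per bolt r_n = 1.5 l_c t F_u ≤ 3.0 d t F_u; upper limit = 3.0 × 1.125 × 0.375 × 58 = 73.41 kips.
Edge bolt: l_c = 1.625 − 1.25/2 = 1 in → 1.5 × 1 × 0.375 × 58 = 32.62 → r_n = 32.62 kips.
Interior bolts: l_c = 3.375 − 1.25 = 2.125 in → 1.5 × 2.125 × 0.375 × 58 = 69.33 → r_n = 69.33 kips.
R_n = 1 × 32.62 + 3 × 69.33 = 240.6 kips.
Design strength φR_n = 0.75 × 240.6 = 180 kips.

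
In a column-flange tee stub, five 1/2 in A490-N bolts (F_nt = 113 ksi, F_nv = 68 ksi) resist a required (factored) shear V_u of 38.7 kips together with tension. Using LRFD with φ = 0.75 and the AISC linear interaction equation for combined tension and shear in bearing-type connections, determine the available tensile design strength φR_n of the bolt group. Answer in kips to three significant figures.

A_b = π·0.5²/4 = 0.1963 in²; f_rv = 38.7 / (5 × 0.1963) = 39.42 ksi.
F'_nt = 1.3 F_nt − (F_nt / φF_nv) f_rv = 1.3·113 − (113/(0.75·68))·39.42 = 59.56 ksi, capped at F_nt → F'_nt = 59.56 ksi.
R_n = F'_nt · A_b · n = 59.56 × 0.1963 × 5 = 58.47 kips.
Design strength φR_n = 0.75 × 58.47 = 43.9 kips.

43.9 kips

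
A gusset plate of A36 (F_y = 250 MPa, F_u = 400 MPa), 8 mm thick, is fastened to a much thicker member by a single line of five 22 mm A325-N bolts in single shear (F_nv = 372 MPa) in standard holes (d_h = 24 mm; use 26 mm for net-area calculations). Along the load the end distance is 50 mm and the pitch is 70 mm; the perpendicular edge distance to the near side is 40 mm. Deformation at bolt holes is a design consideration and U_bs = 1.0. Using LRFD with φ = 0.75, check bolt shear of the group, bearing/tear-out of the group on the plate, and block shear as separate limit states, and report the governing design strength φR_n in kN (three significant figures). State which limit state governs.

362 kN (block shear governs)

Bolt shear: A_b = π·22²/4 = 380.1 mm²; R_n = 372 × 380.1 × 5 × 1 / 1000 = 707 kN → 0.75 × 707 = 530 kN.
Bearing: edge l_c = 38, r_n = 145.9 kN; interior l_c = 46, r_n = 169 kN; R_n = 145.9 + 4·169 = 821.8 kN → 616 kN.
Block shear: A_gv = 2640, A_nv = 1704, A_nt = 216 mm²; R_n = min(0.6F_uA_nv, 0.6F_yA_gv) + U_bs·F_u·A_nt = 482.4 kN → 362 kN.
Block shear governs: 362 kN.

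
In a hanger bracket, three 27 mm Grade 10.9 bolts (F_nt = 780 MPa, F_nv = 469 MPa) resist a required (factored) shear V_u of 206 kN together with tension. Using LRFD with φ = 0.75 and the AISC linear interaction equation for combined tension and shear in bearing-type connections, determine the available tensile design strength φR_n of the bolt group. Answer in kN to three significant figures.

A_b = π·27²/4 = 572.6 mm²; f_rv = 206 × 1000 / (3 × 572.6) = 119.9 MPa.
F'_nt = 1.3 F_nt − (F_nt / φF_nv) f_rv = 1.3·780 − (780/(0.75·469))·119.9 = 748.1 MPa, capped at F_nt → F'_nt = 748.1 MPa.
R_n = F'_nt · A_b · n = 748.1 × 572.6 × 3 / 1000 = 1285 kN.
Design strength φR_n = 0.75 × 1285 = 964 kN.

964 kN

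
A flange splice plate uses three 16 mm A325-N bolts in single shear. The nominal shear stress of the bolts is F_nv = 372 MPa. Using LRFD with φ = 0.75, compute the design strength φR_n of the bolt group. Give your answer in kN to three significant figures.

168 kN

A_b = π × 16² / 4 = 201.1 mm².
R_n = F_nv · A_b · n · n_s = 372 × 201.1 × 3 × 1 / 1000 = 224.4 kN.
Design strength φR_n = 0.75 × 224.4 = 168 kN.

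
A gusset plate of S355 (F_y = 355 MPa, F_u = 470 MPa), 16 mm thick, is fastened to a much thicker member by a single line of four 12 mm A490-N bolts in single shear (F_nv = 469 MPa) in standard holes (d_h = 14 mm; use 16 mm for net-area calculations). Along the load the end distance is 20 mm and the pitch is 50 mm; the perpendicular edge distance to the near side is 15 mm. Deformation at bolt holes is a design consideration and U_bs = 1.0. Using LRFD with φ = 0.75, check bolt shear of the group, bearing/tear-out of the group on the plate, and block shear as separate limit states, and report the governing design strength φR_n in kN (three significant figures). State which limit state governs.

Bolt shear: A_b = π·12²/4 = 113.1 mm²; R_n = 469 × 113.1 × 4 × 1 / 1000 = 212.2 kN → 0.75 × 212.2 = 159 kN.
Bearing: edge l_c = 13, r_n = 117.3 kN; interior l_c = 36, r_n = 216.6 kN; R_n = 117.3 + 3·216.6 = 767 kN → 575 kN.
Block shear: A_gv = 2720, A_nv = 1824, A_nt = 112 mm²; R_n = min(0.6F_uA_nv, 0.6F_yA_gv) + U_bs·F_u·A_nt = 567 kN → 425 kN.
Bolt shear governs: 159 kN.

159 kN (bolt shear governs)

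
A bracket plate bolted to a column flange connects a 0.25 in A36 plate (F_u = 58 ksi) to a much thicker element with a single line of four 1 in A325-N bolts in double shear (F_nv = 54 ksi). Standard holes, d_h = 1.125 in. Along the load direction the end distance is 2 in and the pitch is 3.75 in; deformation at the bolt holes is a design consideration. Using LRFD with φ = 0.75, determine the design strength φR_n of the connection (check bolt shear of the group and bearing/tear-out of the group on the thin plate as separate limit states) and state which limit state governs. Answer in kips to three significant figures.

Bolt shear: A_b = π·1²/4 = 0.7854 in²; R_n = 54 × 0.7854 × 4 × 2 = 339.3 kips → 0.75 × 339.3 = 254 kips.
Bearing (1.2 l_c t F_u ≤ 2.4 d t F_u): upper limit = 2.4·1·0.25·58 = 34.8 kips.
  Edge l_c = 2 − 1.125/2 = 1.438 → r_n = 25.01 kips; interior l_c = 3.75 − 1.125 = 2.625 → r_n = 34.8 kips.
  R_n,bearing = 1·25.01 + 3·34.8 = 129.4 kips → 0.75 × 129.4 = 97.1 kips.
Bearing governs: 97.1 kips.

97.1 kips (bearing governs)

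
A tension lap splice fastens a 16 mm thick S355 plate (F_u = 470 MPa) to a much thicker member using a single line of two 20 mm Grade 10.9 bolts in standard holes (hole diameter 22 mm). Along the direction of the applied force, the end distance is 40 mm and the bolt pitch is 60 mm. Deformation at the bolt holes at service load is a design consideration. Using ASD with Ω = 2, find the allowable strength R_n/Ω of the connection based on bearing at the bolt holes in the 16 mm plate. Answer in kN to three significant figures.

Per bolt r_n = 1.2 l_c t F_u ≤ 2.4 d t F_u; upper limit = 2.4 × 20 × 16 × 470 / 1000 = 361 kN.
Edge bolt: l_c = 40 − 22/2 = 29 mm → 1.2 × 29 × 16 × 470 / 1000 = 261.7 → r_n = 261.7 kN.
Interior bolts: l_c = 60 − 22 = 38 mm → 1.2 × 38 × 16 × 470 / 1000 = 342.9 → r_n = 342.9 kN.
R_n = 1 × 261.7 + 1 × 342.9 = 604.6 kN.
Allowable strength R_n/Ω = 604.6 / 2 = 302 kN.

302 kN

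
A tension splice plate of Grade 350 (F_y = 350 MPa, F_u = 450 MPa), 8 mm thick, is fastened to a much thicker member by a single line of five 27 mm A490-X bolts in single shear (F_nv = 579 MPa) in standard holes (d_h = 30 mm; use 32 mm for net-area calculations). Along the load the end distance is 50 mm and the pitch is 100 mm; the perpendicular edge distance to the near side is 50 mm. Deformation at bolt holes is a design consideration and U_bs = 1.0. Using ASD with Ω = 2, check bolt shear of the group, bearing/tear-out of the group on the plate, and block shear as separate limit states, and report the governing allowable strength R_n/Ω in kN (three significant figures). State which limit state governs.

392 kN (block shear governs)

Bolt shear: A_b = π·27²/4 = 572.6 mm²; R_n = 579 × 572.6 × 5 × 1 / 1000 = 1658 kN → 1658 / 2 = 829 kN.
Bearing: edge l_c = 35, r_n = 151.2 kN; interior l_c = 70, r_n = 233.3 kN; R_n = 151.2 + 4·233.3 = 1084 kN → 542 kN.
Block shear: A_gv = 3600, A_nv = 2448, A_nt = 272 mm²; R_n = min(0.6F_uA_nv, 0.6F_yA_gv) + U_bs·F_u·A_nt = 783.4 kN → 392 kN.
Block shear governs: 392 kN.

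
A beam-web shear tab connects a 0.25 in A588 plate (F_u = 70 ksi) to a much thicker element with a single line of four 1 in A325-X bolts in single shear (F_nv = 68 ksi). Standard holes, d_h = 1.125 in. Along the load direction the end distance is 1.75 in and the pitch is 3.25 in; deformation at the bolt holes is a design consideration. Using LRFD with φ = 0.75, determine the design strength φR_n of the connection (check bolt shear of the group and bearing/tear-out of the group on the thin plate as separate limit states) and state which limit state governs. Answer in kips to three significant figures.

113 kips (bearing governs)

Bolt shear: A_b = π·1²/4 = 0.7854 in²; R_n = 68 × 0.7854 × 4 × 1 = 213.6 kips → 0.75 × 213.6 = 160 kips.
Bearing (1.2 l_c t F_u ≤ 2.4 d t F_u): upper limit = 2.4·1·0.25·70 = 42 kips.
  Edge l_c = 1.75 − 1.125/2 = 1.188 → r_n = 24.94 kips; interior l_c = 3.25 − 1.125 = 2.125 → r_n = 42 kips.
  R_n,bearing = 1·24.94 + 3·42 = 150.9 kips → 0.75 × 150.9 = 113 kips.
Bearing governs: 113 kips.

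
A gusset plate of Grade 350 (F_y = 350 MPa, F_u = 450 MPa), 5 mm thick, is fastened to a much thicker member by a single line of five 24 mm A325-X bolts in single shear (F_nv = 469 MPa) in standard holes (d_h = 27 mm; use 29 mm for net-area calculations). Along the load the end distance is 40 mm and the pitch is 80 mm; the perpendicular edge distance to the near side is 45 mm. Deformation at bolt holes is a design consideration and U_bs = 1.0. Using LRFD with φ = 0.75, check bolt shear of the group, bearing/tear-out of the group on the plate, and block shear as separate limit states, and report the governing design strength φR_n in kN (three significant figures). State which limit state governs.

284 kN (block shear governs)

Bolt shear: A_b = π·24²/4 = 452.4 mm²; R_n = 469 × 452.4 × 5 × 1 / 1000 = 1061 kN → 0.75 × 1061 = 796 kN.
Bearing: edge l_c = 26.5, r_n = 71.55 kN; interior l_c = 53, r_n = 129.6 kN; R_n = 71.55 + 4·129.6 = 589.9 kN → 442 kN.
Block shear: A_gv = 1800, A_nv = 1148, A_nt = 152.5 mm²; R_n = min(0.6F_uA_nv, 0.6F_yA_gv) + U_bs·F_u·A_nt = 378.4 kN → 284 kN.
Block shear governs: 284 kN.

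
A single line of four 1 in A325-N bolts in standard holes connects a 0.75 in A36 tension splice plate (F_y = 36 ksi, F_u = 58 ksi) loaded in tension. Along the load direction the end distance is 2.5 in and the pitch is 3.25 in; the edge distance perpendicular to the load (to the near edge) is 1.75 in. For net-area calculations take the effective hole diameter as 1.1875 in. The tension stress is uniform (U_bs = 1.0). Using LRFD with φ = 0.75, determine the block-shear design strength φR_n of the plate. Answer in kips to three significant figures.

187 kips

Shear plane L_v = 2.5 + 3·3.25 = 12.25 in; A_gv = 12.25 × 0.75 = 9.188 in².
A_nv = (12.25 − 3.5·1.1875) × 0.75 = 6.07 in².
A_nt = (1.75 − 0.5·1.1875) × 0.75 = 0.8672 in².
0.6 F_u A_nv = 211.2 kips; 0.6 F_y A_gv = 198.4 kips → shear yielding governs the shear term.
R_n = 198.4 + 1.0 × 58 × 0.8672 = 248.7 kips.
Design strength φR_n = 0.75 × 248.7 = 187 kips.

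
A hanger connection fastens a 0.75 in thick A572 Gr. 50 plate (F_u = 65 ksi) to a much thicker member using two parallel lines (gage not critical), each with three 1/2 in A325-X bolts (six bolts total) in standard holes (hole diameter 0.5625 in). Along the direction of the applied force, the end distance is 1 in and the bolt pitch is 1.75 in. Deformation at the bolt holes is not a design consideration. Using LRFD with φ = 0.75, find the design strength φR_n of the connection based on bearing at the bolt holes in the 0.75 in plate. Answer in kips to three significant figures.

298 kips

Per bolt r_n = 1.5 l_c t F_u ≤ 3.0 d t F_u; upper limit = 3.0 × 0.5 × 0.75 × 65 = 73.12 kips.
Edge bolt: l_c = 1 − 0.5625/2 = 0.7188 in → 1.5 × 0.7188 × 0.75 × 65 = 52.56 → r_n = 52.56 kips.
Interior bolts: l_c = 1.75 − 0.5625 = 1.188 in → 1.5 × 1.188 × 0.75 × 65 = 86.84 → r_n = 73.12 kips.
R_n = 2 × 52.56 + 4 × 73.12 = 397.6 kips.
Design strength φR_n = 0.75 × 397.6 = 298 kips.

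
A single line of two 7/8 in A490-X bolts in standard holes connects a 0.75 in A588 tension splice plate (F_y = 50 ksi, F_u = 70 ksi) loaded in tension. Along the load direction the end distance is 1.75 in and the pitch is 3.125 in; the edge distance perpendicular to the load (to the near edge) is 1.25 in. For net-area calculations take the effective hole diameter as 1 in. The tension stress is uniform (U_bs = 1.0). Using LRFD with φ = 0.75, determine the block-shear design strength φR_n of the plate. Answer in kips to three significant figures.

109 kips

Shear plane L_v = 1.75 + 1·3.125 = 4.875 in; A_gv = 4.875 × 0.75 = 3.656 in².
A_nv = (4.875 − 1.5·1) × 0.75 = 2.531 in².
A_nt = (1.25 − 0.5·1) × 0.75 = 0.5625 in².
0.6 F_u A_nv = 106.3 kips; 0.6 F_y A_gv = 109.7 kips → shear rupture governs the shear term.
R_n = 106.3 + 1.0 × 70 × 0.5625 = 145.7 kips.
Design strength φR_n = 0.75 × 145.7 = 109 kips.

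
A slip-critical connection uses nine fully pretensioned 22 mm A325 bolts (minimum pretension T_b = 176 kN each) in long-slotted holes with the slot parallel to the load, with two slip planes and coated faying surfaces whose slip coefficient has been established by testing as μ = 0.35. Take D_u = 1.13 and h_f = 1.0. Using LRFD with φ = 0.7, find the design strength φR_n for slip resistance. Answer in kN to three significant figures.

877 kN

R_n = μ · D_u · h_f · T_b · n_s · n_b = 0.35 × 1.13 × 1.0 × 176 × 2 × 9 = 1253 kN.
Design strength φR_n = 0.7 × 1253 = 877 kN.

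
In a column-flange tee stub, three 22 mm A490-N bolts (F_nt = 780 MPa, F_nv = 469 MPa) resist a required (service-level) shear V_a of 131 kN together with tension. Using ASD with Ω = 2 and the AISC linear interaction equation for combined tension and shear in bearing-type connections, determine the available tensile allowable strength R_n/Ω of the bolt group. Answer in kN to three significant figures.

A_b = π·22²/4 = 380.1 mm²; f_rv = 131 × 1000 / (3 × 380.1) = 114.9 MPa.
F'_nt = 1.3 F_nt − (Ω F_nt / F_nv) f_rv = 1.3·780 − (2·780/469)·114.9 = 631.9 MPa, capped at F_nt → F'_nt = 631.9 MPa.
R_n = F'_nt · A_b · n = 631.9 × 380.1 × 3 / 1000 = 720.6 kN.
Allowable strength R_n/Ω = 720.6 / 2 = 360 kN.

360 kN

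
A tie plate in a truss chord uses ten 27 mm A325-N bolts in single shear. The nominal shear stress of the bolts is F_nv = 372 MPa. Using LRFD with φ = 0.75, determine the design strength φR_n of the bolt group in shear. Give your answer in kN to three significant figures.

1600 kN

A_b = π × 27² / 4 = 572.6 mm².
R_n = F_nv · A_b · n · n_s = 372 × 572.6 × 10 × 1 / 1000 = 2130 kN.
Design strength φR_n = 0.75 × 2130 = 1600 kN.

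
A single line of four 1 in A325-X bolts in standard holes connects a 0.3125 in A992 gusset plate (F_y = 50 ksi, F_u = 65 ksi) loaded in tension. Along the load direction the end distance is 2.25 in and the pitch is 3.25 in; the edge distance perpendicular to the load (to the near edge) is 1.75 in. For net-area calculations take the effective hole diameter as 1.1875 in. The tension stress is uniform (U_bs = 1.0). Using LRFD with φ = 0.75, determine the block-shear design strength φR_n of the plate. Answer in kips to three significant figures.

89.3 kips

Shear plane L_v = 2.25 + 3·3.25 = 12 in; A_gv = 12 × 0.3125 = 3.75 in².
A_nv = (12 − 3.5·1.1875) × 0.3125 = 2.451 in².
A_nt = (1.75 − 0.5·1.1875) × 0.3125 = 0.3613 in².
0.6 F_u A_nv = 95.6 kips; 0.6 F_y A_gv = 112.5 kips → shear rupture governs the shear term.
R_n = 95.6 + 1.0 × 65 × 0.3613 = 119.1 kips.
Design strength φR_n = 0.75 × 119.1 = 89.3 kips.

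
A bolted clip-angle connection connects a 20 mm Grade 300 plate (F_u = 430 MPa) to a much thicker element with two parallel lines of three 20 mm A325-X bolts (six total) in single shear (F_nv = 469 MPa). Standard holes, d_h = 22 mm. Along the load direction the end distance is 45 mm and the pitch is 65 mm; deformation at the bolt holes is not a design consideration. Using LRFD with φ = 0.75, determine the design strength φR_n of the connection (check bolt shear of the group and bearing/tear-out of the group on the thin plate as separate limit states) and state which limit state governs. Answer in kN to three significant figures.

663 kN (bolt shear governs)

Bolt shear: A_b = π·20²/4 = 314.2 mm²; R_n = 469 × 314.2 × 6 × 1 / 1000 = 884 kN → 0.75 × 884 = 663 kN.
Bearing (1.5 l_c t F_u ≤ 3.0 d t F_u): upper limit = 3.0·20·20·430 / 1000 = 516 kN.
  Edge l_c = 45 − 22/2 = 34 → r_n = 438.6 kN; interior l_c = 65 − 22 = 43 → r_n = 516 kN.
  R_n,bearing = 2·438.6 + 4·516 = 2941 kN → 0.75 × 2941 = 2210 kN.
Bolt shear governs: 663 kN.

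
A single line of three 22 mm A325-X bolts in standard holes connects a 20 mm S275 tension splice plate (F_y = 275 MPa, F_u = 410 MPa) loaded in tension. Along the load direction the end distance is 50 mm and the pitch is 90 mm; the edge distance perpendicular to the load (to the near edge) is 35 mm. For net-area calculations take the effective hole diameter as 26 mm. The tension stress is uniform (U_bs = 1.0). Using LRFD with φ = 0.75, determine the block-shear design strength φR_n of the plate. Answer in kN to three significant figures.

Shear plane L_v = 50 + 2·90 = 230 mm; A_gv = 230 × 20 = 4600 mm².
A_nv = (230 − 2.5·26) × 20 = 3300 mm².
A_nt = (35 − 0.5·26) × 20 = 440 mm².
0.6 F_u A_nv = 811.8 kN; 0.6 F_y A_gv = 759 kN → shear yielding governs the shear term.
R_n = 759 + 1.0 × 410 × 440 / 1000 = 939.4 kN.
Design strength φR_n = 0.75 × 939.4 = 705 kN.

705 kN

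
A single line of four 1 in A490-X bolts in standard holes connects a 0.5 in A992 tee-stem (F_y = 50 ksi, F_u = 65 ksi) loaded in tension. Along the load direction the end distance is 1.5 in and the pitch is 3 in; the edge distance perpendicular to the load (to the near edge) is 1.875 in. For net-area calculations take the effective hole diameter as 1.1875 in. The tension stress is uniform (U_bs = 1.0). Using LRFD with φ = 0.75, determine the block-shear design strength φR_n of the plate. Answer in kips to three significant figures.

Shear plane L_v = 1.5 + 3·3 = 10.5 in; A_gv = 10.5 × 0.5 = 5.25 in².
A_nv = (10.5 − 3.5·1.1875) × 0.5 = 3.172 in².
A_nt = (1.875 − 0.5·1.1875) × 0.5 = 0.6406 in².
0.6 F_u A_nv = 123.7 kips; 0.6 F_y A_gv = 157.5 kips → shear rupture governs the shear term.
R_n = 123.7 + 1.0 × 65 × 0.6406 = 165.3 kips.
Design strength φR_n = 0.75 × 165.3 = 124 kips.

124 kips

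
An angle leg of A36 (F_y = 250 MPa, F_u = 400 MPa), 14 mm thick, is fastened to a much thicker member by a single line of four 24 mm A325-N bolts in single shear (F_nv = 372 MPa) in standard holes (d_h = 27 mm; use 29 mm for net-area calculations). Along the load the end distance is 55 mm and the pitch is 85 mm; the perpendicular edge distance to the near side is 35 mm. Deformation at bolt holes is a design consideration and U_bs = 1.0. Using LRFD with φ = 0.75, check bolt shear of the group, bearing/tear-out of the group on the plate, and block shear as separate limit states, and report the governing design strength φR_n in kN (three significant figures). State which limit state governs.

Bolt shear: A_b = π·24²/4 = 452.4 mm²; R_n = 372 × 452.4 × 4 × 1 / 1000 = 673.2 kN → 0.75 × 673.2 = 505 kN.
Bearing: edge l_c = 41.5, r_n = 278.9 kN; interior l_c = 58, r_n = 322.6 kN; R_n = 278.9 + 3·322.6 = 1247 kN → 935 kN.
Block shear: A_gv = 4340, A_nv = 2919, A_nt = 287 mm²; R_n = min(0.6F_uA_nv, 0.6F_yA_gv) + U_bs·F_u·A_nt = 765.8 kN → 574 kN.
Bolt shear governs: 505 kN.

505 kN (bolt shear governs)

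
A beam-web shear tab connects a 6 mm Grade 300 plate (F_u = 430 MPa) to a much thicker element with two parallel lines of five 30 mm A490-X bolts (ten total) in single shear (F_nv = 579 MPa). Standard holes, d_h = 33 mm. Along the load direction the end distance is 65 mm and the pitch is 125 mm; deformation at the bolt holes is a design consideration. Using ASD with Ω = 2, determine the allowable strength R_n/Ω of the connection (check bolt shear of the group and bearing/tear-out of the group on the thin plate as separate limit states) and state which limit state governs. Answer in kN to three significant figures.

893 kN (bearing governs)

Bolt shear: A_b = π·30²/4 = 706.9 mm²; R_n = 579 × 706.9 × 10 × 1 / 1000 = 4093 kN → 4093 / 2 = 2050 kN.
Bearing (1.2 l_c t F_u ≤ 2.4 d t F_u): upper limit = 2.4·30·6·430 / 1000 = 185.8 kN.
  Edge l_c = 65 − 33/2 = 48.5 → r_n = 150.2 kN; interior l_c = 125 − 33 = 92 → r_n = 185.8 kN.
  R_n,bearing = 2·150.2 + 8·185.8 = 1786 kN → 1786 / 2 = 893 kN.
Bearing governs: 893 kN.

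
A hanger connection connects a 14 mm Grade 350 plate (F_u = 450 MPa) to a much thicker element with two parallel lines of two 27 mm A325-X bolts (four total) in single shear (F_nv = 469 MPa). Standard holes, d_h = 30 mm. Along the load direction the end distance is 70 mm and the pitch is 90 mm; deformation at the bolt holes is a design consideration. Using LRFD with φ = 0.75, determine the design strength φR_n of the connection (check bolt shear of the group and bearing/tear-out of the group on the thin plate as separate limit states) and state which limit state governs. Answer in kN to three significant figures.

Bolt shear: A_b = π·27²/4 = 572.6 mm²; R_n = 469 × 572.6 × 4 × 1 / 1000 = 1074 kN → 0.75 × 1074 = 806 kN.
Bearing (1.2 l_c t F_u ≤ 2.4 d t F_u): upper limit = 2.4·27·14·450 / 1000 = 408.2 kN.
  Edge l_c = 70 − 30/2 = 55 → r_n = 408.2 kN; interior l_c = 90 − 30 = 60 → r_n = 408.2 kN.
  R_n,bearing = 2·408.2 + 2·408.2 = 1633 kN → 0.75 × 1633 = 1220 kN.
Bolt shear governs: 806 kN.

806 kN (bolt shear governs)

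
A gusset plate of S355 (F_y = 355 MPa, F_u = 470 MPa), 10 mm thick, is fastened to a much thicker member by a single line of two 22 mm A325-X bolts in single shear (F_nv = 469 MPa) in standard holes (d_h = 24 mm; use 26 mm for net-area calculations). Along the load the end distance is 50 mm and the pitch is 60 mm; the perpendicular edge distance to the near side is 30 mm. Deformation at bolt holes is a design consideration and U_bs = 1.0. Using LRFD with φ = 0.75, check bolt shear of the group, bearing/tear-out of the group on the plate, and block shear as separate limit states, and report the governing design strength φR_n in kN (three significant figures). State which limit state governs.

Bolt shear: A_b = π·22²/4 = 380.1 mm²; R_n = 469 × 380.1 × 2 × 1 / 1000 = 356.6 kN → 0.75 × 356.6 = 267 kN.
Bearing: edge l_c = 38, r_n = 214.3 kN; interior l_c = 36, r_n = 203 kN; R_n = 214.3 + 1·203 = 417.4 kN → 313 kN.
Block shear: A_gv = 1100, A_nv = 710, A_nt = 170 mm²; R_n = min(0.6F_uA_nv, 0.6F_yA_gv) + U_bs·F_u·A_nt = 280.1 kN → 210 kN.
Block shear governs: 210 kN.

210 kN (block shear governs)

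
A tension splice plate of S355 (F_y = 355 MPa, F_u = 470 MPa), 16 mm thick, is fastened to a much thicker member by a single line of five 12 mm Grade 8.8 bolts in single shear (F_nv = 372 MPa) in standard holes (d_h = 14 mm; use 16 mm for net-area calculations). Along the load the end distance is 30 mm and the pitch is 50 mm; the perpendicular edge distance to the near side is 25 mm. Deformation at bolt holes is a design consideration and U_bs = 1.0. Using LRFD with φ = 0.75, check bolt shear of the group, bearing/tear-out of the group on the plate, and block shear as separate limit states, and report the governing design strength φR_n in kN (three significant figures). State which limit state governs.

158 kN (bolt shear governs)

Bolt shear: A_b = π·12²/4 = 113.1 mm²; R_n = 372 × 113.1 × 5 × 1 / 1000 = 210.4 kN → 0.75 × 210.4 = 158 kN.
Bearing: edge l_c = 23, r_n = 207.6 kN; interior l_c = 36, r_n = 216.6 kN; R_n = 207.6 + 4·216.6 = 1074 kN → 805 kN.
Block shear: A_gv = 3680, A_nv = 2528, A_nt = 272 mm²; R_n = min(0.6F_uA_nv, 0.6F_yA_gv) + U_bs·F_u·A_nt = 840.7 kN → 631 kN.
Bolt shear governs: 158 kN.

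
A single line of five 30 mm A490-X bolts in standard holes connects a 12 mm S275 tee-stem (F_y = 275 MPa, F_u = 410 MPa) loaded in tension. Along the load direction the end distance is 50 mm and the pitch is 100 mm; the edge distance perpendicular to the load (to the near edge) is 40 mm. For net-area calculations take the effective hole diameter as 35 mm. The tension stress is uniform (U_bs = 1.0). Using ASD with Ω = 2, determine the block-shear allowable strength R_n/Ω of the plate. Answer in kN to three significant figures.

Shear plane L_v = 50 + 4·100 = 450 mm; A_gv = 450 × 12 = 5400 mm².
A_nv = (450 − 4.5·35) × 12 = 3510 mm².
A_nt = (40 − 0.5·35) × 12 = 270 mm².
0.6 F_u A_nv = 863.5 kN; 0.6 F_y A_gv = 891 kN → shear rupture governs the shear term.
R_n = 863.5 + 1.0 × 410 × 270 / 1000 = 974.2 kN.
Allowable strength R_n/Ω = 974.2 / 2 = 487 kN.

487 kN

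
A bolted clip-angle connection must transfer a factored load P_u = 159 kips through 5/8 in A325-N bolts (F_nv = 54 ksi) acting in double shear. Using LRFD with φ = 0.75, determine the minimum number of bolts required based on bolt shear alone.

7 bolts

A_b = π·0.625²/4 = 0.3068 in².
Per-bolt design strength φR_n = 0.75 × 54 × 0.3068 × 2 = 24.85 kips.
n ≥ 159 / 24.85 = 6.398 → use 7 bolts.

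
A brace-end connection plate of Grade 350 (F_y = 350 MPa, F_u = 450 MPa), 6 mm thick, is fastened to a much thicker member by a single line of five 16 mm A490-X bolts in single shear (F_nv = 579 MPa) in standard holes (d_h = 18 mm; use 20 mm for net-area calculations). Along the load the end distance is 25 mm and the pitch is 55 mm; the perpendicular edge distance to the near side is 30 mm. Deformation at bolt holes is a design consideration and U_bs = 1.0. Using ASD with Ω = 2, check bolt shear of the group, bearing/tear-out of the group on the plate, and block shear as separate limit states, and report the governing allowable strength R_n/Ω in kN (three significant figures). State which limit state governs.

Bolt shear: A_b = π·16²/4 = 201.1 mm²; R_n = 579 × 201.1 × 5 × 1 / 1000 = 582.1 kN → 582.1 / 2 = 291 kN.
Bearing: edge l_c = 16, r_n = 51.84 kN; interior l_c = 37, r_n = 103.7 kN; R_n = 51.84 + 4·103.7 = 466.6 kN → 233 kN.
Block shear: A_gv = 1470, A_nv = 930, A_nt = 120 mm²; R_n = min(0.6F_uA_nv, 0.6F_yA_gv) + U_bs·F_u·A_nt = 305.1 kN → 153 kN.
Block shear governs: 153 kN.

153 kN (block shear governs)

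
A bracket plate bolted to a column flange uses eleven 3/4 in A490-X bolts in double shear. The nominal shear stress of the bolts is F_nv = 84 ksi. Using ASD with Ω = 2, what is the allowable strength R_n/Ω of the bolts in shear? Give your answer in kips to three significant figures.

A_b = π × 0.75² / 4 = 0.4418 in².
R_n = F_nv · A_b · n · n_s = 84 × 0.4418 × 11 × 2 = 816.4 kips.
Allowable strength R_n/Ω = 816.4 / 2 = 408 kips.

408 kips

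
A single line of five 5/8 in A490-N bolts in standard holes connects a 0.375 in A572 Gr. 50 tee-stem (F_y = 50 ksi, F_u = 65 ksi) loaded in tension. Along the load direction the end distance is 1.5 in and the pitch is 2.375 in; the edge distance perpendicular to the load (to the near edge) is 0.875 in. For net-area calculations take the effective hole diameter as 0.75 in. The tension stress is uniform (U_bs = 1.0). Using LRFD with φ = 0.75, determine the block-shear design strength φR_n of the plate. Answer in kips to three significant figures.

92.8 kips

Shear plane L_v = 1.5 + 4·2.375 = 11 in; A_gv = 11 × 0.375 = 4.125 in².
A_nv = (11 − 4.5·0.75) × 0.375 = 2.859 in².
A_nt = (0.875 − 0.5·0.75) × 0.375 = 0.1875 in².
0.6 F_u A_nv = 111.5 kips; 0.6 F_y A_gv = 123.8 kips → shear rupture governs the shear term.
R_n = 111.5 + 1.0 × 65 × 0.1875 = 123.7 kips.
Design strength φR_n = 0.75 × 123.7 = 92.8 kips.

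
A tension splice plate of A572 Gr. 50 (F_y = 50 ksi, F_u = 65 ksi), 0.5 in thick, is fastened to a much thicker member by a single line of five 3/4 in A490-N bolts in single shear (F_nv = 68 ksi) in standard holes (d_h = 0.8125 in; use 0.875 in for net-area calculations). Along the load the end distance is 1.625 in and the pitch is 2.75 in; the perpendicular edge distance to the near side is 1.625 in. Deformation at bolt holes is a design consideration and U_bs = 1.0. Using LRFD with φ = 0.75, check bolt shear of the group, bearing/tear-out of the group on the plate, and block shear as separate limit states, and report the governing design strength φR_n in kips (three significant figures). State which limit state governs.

Bolt shear: A_b = π·0.75²/4 = 0.4418 in²; R_n = 68 × 0.4418 × 5 × 1 = 150.2 kips → 0.75 × 150.2 = 113 kips.
Bearing: edge l_c = 1.219, r_n = 47.53 kips; interior l_c = 1.938, r_n = 58.5 kips; R_n = 47.53 + 4·58.5 = 281.5 kips → 211 kips.
Block shear: A_gv = 6.312, A_nv = 4.344, A_nt = 0.5938 in²; R_n = min(0.6F_uA_nv, 0.6F_yA_gv) + U_bs·F_u·A_nt = 208 kips → 156 kips.
Bolt shear governs: 113 kips.

113 kips (bolt shear governs)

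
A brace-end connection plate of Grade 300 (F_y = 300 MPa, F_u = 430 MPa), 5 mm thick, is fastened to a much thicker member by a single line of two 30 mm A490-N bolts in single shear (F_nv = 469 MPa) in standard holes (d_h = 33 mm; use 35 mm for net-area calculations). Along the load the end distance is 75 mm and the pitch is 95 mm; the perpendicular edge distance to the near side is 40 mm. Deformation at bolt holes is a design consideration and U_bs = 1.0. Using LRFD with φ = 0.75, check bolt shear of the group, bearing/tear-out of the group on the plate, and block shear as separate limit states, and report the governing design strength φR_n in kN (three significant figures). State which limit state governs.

150 kN (block shear governs)

Bolt shear: A_b = π·30²/4 = 706.9 mm²; R_n = 469 × 706.9 × 2 × 1 / 1000 = 663 kN → 0.75 × 663 = 497 kN.
Bearing: edge l_c = 58.5, r_n = 150.9 kN; interior l_c = 62, r_n = 154.8 kN; R_n = 150.9 + 1·154.8 = 305.7 kN → 229 kN.
Block shear: A_gv = 850, A_nv = 587.5, A_nt = 112.5 mm²; R_n = min(0.6F_uA_nv, 0.6F_yA_gv) + U_bs·F_u·A_nt = 200 kN → 150 kN.
Block shear governs: 150 kN.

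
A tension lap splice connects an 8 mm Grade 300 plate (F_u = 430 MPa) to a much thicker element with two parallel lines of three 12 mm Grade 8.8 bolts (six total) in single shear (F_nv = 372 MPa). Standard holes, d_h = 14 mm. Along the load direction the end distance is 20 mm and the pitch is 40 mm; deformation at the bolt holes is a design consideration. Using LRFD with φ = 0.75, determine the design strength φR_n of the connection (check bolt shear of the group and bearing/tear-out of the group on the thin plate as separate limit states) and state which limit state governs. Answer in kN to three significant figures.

189 kN (bolt shear governs)

Bolt shear: A_b = π·12²/4 = 113.1 mm²; R_n = 372 × 113.1 × 6 × 1 / 1000 = 252.4 kN → 0.75 × 252.4 = 189 kN.
Bearing (1.2 l_c t F_u ≤ 2.4 d t F_u): upper limit = 2.4·12·8·430 / 1000 = 99.07 kN.
  Edge l_c = 20 − 14/2 = 13 → r_n = 53.66 kN; interior l_c = 40 − 14 = 26 → r_n = 99.07 kN.
  R_n,bearing = 2·53.66 + 4·99.07 = 503.6 kN → 0.75 × 503.6 = 378 kN.
Bolt shear governs: 189 kN.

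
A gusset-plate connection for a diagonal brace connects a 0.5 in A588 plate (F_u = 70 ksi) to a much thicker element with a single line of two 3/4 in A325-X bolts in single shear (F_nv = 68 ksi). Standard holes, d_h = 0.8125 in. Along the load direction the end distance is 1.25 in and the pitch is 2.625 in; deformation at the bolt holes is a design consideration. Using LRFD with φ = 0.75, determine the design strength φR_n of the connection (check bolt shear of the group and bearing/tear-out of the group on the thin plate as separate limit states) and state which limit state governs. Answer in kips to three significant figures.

Bolt shear: A_b = π·0.75²/4 = 0.4418 in²; R_n = 68 × 0.4418 × 2 × 1 = 60.08 kips → 0.75 × 60.08 = 45.1 kips.
Bearing (1.2 l_c t F_u ≤ 2.4 d t F_u): upper limit = 2.4·0.75·0.5·70 = 63 kips.
  Edge l_c = 1.25 − 0.8125/2 = 0.8438 → r_n = 35.44 kips; interior l_c = 2.625 − 0.8125 = 1.812 → r_n = 63 kips.
  R_n,bearing = 1·35.44 + 1·63 = 98.44 kips → 0.75 × 98.44 = 73.8 kips.
Bolt shear governs: 45.1 kips.

45.1 kips (bolt shear governs)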